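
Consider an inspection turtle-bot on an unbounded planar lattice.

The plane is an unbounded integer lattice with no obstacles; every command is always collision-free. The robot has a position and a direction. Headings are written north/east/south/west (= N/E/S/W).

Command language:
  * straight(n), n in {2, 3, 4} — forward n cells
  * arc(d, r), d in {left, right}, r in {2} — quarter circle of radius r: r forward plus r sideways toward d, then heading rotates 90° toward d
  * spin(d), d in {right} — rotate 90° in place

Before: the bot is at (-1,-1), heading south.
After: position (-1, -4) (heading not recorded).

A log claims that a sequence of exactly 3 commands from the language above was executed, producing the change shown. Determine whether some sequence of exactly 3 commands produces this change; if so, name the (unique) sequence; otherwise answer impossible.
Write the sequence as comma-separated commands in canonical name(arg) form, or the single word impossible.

straight(3), spin(right), spin(right)

key: order matters: swapping straight(3) and spin(right) lands elsewhere
from: at (-1,-1), heading south
step 1 (straight(3)): at (-1,-4), heading south
step 2 (spin(right)): at (-1,-4), heading west
step 3 (spin(right)): at (-1,-4), heading north
uniquely the one of 216 3-step routes that fits.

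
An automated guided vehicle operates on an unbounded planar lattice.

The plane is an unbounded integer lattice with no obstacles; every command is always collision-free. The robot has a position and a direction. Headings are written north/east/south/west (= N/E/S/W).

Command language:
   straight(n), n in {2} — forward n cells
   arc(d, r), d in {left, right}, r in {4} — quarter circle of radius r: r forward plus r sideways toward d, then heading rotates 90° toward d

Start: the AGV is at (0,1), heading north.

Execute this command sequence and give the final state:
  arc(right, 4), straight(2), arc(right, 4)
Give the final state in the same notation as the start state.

at (10,1), heading south

initial: at (0,1), heading north
step 1 (arc(right, 4)): at (4,5), heading east
step 2 (straight(2)): at (6,5), heading east
step 3 (arc(right, 4)): at (10,1), heading south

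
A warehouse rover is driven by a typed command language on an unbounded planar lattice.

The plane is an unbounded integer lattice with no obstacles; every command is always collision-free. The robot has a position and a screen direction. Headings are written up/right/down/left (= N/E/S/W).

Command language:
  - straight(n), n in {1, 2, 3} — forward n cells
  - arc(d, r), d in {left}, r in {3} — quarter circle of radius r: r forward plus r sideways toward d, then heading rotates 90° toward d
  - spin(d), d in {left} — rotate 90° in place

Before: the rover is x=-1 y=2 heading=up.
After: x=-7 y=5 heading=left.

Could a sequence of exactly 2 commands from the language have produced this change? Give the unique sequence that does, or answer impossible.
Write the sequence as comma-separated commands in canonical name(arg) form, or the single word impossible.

key: running straight(3) before arc(left, 3) would end elsewhere — order is forced
from: x=-1 y=2 heading=up
1. arc(left, 3) → x=-4 y=5 heading=left
2. straight(3) → x=-7 y=5 heading=left
no other 2-command option fits: unique.

arc(left, 3), straight(3)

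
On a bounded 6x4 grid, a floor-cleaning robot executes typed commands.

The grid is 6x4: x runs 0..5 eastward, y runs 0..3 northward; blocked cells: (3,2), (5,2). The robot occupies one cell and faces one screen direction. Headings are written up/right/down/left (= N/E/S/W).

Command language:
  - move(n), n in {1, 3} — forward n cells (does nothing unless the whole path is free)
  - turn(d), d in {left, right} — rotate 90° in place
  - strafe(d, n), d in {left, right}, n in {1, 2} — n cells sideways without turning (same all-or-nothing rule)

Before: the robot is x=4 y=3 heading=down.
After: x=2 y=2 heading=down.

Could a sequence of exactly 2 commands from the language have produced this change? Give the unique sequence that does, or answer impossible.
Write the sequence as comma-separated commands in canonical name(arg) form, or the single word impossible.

strafe(right, 2), move(1)

key: heading stays S — no command in the sequence turns
start: x=4 y=3 heading=down
step 1 (strafe(right, 2)): x=2 y=3 heading=down
step 2 (move(1)): x=2 y=2 heading=down
no other 2-command option fits: unique.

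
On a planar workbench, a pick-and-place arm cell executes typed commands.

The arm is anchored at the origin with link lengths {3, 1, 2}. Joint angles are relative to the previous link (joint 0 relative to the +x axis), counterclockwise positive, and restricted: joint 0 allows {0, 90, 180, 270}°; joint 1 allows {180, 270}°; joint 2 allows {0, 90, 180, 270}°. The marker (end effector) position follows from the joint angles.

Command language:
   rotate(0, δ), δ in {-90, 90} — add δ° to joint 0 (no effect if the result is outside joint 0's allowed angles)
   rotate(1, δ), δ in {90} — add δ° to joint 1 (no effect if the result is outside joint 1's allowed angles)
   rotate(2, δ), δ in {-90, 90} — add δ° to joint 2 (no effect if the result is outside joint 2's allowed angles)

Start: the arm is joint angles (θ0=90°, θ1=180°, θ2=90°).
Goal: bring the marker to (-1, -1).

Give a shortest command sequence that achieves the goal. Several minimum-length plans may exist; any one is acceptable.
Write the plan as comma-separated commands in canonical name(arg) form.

from: joint angles (θ0=90°, θ1=180°, θ2=90°)
t=1 rotate(0, 90) ⇒ joint angles (θ0=180°, θ1=180°, θ2=90°)
t=2 rotate(0, 90) ⇒ joint angles (θ0=270°, θ1=180°, θ2=90°)
t=3 rotate(2, 90) ⇒ joint angles (θ0=270°, θ1=180°, θ2=180°)
t=4 rotate(2, 90) ⇒ joint angles (θ0=270°, θ1=180°, θ2=270°)
t=5 rotate(1, 90) ⇒ joint angles (θ0=270°, θ1=270°, θ2=270°)
minimal: 5 command(s), checked below 5.

rotate(0, 90), rotate(0, 90), rotate(2, 90), rotate(2, 90), rotate(1, 90)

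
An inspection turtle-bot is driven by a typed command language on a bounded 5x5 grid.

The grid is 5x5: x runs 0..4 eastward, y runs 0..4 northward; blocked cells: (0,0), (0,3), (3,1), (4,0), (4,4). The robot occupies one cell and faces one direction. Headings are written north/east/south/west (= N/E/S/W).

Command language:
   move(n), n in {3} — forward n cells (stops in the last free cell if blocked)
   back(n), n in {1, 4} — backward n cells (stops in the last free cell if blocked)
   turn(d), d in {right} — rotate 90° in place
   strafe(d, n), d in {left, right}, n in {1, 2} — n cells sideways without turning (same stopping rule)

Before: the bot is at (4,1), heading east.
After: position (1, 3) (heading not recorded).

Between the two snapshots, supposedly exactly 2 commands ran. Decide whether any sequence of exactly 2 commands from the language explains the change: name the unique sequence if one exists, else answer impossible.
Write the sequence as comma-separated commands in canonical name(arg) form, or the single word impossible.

key: running back(4) before strafe(left, 2) would end elsewhere — order is forced
t0: at (4,1), heading east
[1] after strafe(left, 2): at (4,3), heading east
[2] after back(4): at (1,3), heading east
all 64 alternatives checked — unique.

strafe(left, 2), back(4)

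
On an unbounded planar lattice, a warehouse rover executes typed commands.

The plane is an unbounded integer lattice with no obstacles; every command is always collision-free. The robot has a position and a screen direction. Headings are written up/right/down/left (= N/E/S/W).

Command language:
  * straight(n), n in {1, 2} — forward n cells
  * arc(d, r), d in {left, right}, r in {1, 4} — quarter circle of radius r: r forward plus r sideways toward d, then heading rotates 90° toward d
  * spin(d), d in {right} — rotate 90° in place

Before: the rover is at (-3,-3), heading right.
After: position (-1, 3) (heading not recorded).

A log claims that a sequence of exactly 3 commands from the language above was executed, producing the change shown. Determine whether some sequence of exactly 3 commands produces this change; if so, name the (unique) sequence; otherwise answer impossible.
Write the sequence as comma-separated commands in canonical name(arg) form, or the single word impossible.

arc(left, 4), arc(left, 1), arc(right, 1)

key: order matters: swapping arc(left, 4) and arc(right, 1) lands elsewhere
begin: at (-3,-3), heading right
step 1 (arc(left, 4)): at (1,1), heading up
step 2 (arc(left, 1)): at (0,2), heading left
step 3 (arc(right, 1)): at (-1,3), heading up
all 343 alternatives checked — unique.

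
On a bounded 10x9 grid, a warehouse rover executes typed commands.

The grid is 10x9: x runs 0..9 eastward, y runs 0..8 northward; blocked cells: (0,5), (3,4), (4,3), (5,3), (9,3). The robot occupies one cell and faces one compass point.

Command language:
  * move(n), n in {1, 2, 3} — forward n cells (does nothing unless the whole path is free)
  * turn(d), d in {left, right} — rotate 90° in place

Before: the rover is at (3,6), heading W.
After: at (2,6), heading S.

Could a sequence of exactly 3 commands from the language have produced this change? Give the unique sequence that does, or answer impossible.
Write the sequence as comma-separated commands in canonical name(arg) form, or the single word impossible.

key: running turn(left) before move(1) would end elsewhere — order is forced
from: at (3,6), heading W
t=1 move(1) ⇒ at (2,6), heading W
t=2 move(3) ⇒ at (2,6), heading W
t=3 turn(left) ⇒ at (2,6), heading S
no other 3-command option fits: unique.

move(1), move(3), turn(left)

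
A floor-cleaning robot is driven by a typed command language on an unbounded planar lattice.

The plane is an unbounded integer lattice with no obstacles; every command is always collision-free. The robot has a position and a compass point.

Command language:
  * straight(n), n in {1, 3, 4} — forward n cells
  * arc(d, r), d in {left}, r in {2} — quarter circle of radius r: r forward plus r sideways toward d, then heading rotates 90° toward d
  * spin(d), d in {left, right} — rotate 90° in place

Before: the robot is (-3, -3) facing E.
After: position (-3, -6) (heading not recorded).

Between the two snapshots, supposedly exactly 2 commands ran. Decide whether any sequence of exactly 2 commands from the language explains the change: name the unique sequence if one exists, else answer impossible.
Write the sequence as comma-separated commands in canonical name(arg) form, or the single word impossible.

key: running straight(3) before spin(right) would end elsewhere — order is forced
from: (-3, -3) facing E
1. spin(right) → (-3, -3) facing S
2. straight(3) → (-3, -6) facing S
all 36 alternatives checked — unique.

spin(right), straight(3)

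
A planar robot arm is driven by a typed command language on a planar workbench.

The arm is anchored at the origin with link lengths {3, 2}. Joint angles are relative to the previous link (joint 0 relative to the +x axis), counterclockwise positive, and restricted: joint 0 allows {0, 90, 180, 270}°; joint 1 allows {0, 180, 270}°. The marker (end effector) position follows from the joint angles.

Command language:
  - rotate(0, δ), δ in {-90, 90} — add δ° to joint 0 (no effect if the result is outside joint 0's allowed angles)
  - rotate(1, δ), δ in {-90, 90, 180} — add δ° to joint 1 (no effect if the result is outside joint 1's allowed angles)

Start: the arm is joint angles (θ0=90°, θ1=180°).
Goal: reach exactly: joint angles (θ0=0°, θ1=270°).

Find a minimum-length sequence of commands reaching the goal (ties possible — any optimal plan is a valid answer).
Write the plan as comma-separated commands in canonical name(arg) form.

start: joint angles (θ0=90°, θ1=180°)
1. rotate(0, -90) → joint angles (θ0=0°, θ1=180°)
2. rotate(1, 90) → joint angles (θ0=0°, θ1=270°)
no 1-step plan works, so 2 is optimal.

rotate(0, -90), rotate(1, 90)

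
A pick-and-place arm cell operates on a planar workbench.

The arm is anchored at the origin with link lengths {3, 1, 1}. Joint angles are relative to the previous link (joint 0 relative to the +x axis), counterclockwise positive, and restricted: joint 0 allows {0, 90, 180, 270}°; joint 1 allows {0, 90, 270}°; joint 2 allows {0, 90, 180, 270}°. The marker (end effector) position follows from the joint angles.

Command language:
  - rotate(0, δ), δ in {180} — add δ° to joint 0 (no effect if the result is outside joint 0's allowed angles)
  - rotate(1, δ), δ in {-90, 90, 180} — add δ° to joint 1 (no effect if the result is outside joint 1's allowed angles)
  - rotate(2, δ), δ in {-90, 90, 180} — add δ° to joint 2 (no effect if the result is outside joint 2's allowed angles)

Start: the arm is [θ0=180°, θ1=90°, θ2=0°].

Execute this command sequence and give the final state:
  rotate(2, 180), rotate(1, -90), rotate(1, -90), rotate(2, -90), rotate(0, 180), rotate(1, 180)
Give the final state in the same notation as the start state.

[θ0=0°, θ1=90°, θ2=90°]

from: [θ0=180°, θ1=90°, θ2=0°]
step 1 (rotate(2, 180)): [θ0=180°, θ1=90°, θ2=180°]
step 2 (rotate(1, -90)): [θ0=180°, θ1=0°, θ2=180°]
step 3 (rotate(1, -90)): [θ0=180°, θ1=270°, θ2=180°]
step 4 (rotate(2, -90)): [θ0=180°, θ1=270°, θ2=90°]
step 5 (rotate(0, 180)): [θ0=0°, θ1=270°, θ2=90°]
step 6 (rotate(1, 180)): [θ0=0°, θ1=90°, θ2=90°]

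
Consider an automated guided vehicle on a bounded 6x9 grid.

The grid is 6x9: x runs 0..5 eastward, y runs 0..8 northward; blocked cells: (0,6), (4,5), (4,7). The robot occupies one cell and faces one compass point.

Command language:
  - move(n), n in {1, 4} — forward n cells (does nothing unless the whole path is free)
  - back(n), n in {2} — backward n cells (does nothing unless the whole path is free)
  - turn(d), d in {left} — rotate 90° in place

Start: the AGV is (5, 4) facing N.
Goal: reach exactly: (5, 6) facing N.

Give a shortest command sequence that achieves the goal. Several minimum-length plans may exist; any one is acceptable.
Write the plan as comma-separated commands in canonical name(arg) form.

t0: (5, 4) facing N
1. move(1) → (5, 5) facing N
2. move(1) → (5, 6) facing N
nothing shorter than 2 reaches the goal.

move(1), move(1)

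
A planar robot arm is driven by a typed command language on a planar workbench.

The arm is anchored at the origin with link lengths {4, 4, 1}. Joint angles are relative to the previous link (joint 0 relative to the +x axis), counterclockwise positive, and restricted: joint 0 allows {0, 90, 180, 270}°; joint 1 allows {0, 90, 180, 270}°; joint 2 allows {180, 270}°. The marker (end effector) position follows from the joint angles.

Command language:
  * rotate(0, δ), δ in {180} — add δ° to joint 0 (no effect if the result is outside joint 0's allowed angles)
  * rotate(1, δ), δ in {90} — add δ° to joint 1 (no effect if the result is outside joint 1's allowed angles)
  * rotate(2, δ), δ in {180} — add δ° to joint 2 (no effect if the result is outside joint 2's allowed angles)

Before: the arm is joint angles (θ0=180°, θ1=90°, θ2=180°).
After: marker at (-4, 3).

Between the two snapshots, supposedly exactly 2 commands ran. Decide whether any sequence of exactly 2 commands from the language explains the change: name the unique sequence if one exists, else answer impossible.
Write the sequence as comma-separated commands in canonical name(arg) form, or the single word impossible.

rotate(1, 90), rotate(1, 90)

start: joint angles (θ0=180°, θ1=90°, θ2=180°)
step 1 (rotate(1, 90)): joint angles (θ0=180°, θ1=180°, θ2=180°)
step 2 (rotate(1, 90)): joint angles (θ0=180°, θ1=270°, θ2=180°)
all 9 alternatives checked — unique.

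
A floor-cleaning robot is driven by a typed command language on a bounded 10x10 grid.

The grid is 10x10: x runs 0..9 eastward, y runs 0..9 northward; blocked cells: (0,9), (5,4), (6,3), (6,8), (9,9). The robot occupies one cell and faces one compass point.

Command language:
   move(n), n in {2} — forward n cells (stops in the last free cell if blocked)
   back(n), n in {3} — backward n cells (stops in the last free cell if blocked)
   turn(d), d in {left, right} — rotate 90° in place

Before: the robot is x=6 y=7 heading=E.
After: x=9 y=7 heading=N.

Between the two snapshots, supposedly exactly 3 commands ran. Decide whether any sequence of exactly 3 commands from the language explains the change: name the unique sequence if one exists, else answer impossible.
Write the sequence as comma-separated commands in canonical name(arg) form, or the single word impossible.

move(2), move(2), turn(left)

key: position moved to (9,7) AND the heading swung to N — translation plus rotation needed
initial: x=6 y=7 heading=E
t=1 move(2) ⇒ x=8 y=7 heading=E
t=2 move(2) ⇒ x=9 y=7 heading=E
t=3 turn(left) ⇒ x=9 y=7 heading=N
no other 3-command option fits: unique.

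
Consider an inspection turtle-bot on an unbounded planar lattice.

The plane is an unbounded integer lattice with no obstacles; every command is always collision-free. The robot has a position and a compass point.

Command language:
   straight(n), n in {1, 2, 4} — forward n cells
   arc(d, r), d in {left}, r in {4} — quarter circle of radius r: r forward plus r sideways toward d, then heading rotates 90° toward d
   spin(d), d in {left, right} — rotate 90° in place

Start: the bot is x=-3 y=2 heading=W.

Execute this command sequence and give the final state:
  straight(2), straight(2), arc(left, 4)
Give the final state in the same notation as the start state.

t0: x=-3 y=2 heading=W
[1] after straight(2): x=-5 y=2 heading=W
[2] after straight(2): x=-7 y=2 heading=W
[3] after arc(left, 4): x=-11 y=-2 heading=S

x=-11 y=-2 heading=S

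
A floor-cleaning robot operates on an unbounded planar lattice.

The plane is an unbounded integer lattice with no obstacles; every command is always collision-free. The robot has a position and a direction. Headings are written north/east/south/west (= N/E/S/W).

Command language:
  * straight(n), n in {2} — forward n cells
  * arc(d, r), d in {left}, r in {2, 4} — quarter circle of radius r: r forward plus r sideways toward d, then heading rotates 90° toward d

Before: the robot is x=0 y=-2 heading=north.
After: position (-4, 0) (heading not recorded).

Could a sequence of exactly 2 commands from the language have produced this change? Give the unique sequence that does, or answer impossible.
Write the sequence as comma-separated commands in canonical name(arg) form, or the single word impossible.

arc(left, 2), straight(2)

key: order matters: swapping arc(left, 2) and straight(2) lands elsewhere
begin: x=0 y=-2 heading=north
1. arc(left, 2) → x=-2 y=0 heading=west
2. straight(2) → x=-4 y=0 heading=west
all 9 alternatives checked — unique.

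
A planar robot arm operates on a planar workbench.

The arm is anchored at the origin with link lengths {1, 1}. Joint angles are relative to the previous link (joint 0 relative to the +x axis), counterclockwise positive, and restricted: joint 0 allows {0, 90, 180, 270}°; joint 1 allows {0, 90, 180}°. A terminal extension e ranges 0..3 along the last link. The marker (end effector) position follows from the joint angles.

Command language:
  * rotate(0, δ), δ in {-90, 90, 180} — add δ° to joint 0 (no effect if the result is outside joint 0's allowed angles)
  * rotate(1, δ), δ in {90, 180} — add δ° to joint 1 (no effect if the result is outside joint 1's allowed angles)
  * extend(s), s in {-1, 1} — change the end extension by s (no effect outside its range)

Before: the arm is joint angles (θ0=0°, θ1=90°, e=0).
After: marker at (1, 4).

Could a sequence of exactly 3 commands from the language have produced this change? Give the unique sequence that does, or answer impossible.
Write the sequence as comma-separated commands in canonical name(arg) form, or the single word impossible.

extend(1), extend(1), extend(1)

start: joint angles (θ0=0°, θ1=90°, e=0)
t=1 extend(1) ⇒ joint angles (θ0=0°, θ1=90°, e=1)
t=2 extend(1) ⇒ joint angles (θ0=0°, θ1=90°, e=2)
t=3 extend(1) ⇒ joint angles (θ0=0°, θ1=90°, e=3)
all 343 alternatives checked — unique.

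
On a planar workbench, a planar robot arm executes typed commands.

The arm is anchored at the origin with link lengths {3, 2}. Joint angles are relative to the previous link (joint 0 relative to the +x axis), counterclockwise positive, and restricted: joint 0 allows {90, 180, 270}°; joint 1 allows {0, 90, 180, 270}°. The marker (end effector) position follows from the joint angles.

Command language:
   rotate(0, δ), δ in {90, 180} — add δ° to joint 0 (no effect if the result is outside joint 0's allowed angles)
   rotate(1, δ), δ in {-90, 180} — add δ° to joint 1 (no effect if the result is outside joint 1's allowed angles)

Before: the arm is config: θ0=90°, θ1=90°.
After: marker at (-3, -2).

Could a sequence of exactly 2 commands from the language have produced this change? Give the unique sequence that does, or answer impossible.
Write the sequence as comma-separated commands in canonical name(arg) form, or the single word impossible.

key: order matters: swapping rotate(0, 90) and rotate(0, 180) lands elsewhere
from: config: θ0=90°, θ1=90°
[1] after rotate(0, 90): config: θ0=180°, θ1=90°
[2] after rotate(0, 180): config: θ0=180°, θ1=90°
all 16 alternatives checked — unique.

rotate(0, 90), rotate(0, 180)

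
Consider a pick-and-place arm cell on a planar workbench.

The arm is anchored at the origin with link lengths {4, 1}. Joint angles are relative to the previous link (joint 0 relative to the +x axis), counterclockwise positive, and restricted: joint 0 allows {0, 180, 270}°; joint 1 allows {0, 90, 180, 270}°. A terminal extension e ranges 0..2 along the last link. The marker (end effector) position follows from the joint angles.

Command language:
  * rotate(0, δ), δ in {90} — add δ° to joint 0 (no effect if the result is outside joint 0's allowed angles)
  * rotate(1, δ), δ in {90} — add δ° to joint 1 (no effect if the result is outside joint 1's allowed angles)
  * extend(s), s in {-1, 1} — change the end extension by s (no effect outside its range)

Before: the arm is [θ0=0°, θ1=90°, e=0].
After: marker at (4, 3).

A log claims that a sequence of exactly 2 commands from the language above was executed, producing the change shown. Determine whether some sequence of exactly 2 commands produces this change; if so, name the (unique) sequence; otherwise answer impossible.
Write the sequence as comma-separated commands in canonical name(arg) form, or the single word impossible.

from: [θ0=0°, θ1=90°, e=0]
1. extend(1) → [θ0=0°, θ1=90°, e=1]
2. extend(1) → [θ0=0°, θ1=90°, e=2]
uniquely the one of 16 2-step routes that fits.

extend(1), extend(1)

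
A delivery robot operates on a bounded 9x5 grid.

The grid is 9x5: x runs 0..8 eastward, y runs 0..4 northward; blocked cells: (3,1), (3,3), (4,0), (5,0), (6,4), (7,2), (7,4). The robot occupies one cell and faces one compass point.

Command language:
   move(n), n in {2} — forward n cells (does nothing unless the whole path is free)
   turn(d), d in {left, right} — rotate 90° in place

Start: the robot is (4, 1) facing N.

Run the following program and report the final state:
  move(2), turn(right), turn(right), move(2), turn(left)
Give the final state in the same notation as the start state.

begin: (4, 1) facing N
[1] after move(2): (4, 3) facing N
[2] after turn(right): (4, 3) facing E
[3] after turn(right): (4, 3) facing S
[4] after move(2): (4, 1) facing S
[5] after turn(left): (4, 1) facing E

(4, 1) facing E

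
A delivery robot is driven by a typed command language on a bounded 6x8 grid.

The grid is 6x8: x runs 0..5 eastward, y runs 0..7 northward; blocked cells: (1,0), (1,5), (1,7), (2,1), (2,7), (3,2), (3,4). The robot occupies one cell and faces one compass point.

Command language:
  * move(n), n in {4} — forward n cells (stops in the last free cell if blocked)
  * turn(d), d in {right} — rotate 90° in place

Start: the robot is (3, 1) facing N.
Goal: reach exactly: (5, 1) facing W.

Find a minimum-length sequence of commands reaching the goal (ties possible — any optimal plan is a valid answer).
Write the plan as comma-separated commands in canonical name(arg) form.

begin: (3, 1) facing N
step 1 (turn(right)): (3, 1) facing E
step 2 (move(4)): (5, 1) facing E
step 3 (turn(right)): (5, 1) facing S
step 4 (turn(right)): (5, 1) facing W
no 3-step plan works, so 4 is optimal.

turn(right), move(4), turn(right), turn(right)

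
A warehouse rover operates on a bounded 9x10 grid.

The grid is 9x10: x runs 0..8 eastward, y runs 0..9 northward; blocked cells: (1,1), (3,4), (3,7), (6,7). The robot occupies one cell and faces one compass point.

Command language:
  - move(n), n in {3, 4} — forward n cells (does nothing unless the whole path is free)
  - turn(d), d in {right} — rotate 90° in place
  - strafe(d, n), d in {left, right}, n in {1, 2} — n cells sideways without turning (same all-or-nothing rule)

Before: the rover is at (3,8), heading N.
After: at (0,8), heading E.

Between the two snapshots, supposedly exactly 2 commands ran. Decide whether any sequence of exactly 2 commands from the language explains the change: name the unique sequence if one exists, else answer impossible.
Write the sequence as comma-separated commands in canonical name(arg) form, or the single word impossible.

checked all 2-command options: none fits.

impossible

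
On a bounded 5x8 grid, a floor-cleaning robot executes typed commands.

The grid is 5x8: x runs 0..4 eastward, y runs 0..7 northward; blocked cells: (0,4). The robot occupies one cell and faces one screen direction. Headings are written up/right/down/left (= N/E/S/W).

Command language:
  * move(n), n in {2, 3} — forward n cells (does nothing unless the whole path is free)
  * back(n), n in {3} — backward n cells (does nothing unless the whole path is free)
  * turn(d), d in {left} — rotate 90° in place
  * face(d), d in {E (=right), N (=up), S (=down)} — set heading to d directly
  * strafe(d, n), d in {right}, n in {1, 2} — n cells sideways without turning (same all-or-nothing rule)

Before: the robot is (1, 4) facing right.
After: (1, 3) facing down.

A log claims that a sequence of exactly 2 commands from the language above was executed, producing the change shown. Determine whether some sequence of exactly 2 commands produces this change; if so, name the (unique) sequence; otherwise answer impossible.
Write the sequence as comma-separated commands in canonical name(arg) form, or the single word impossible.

key: order matters: swapping strafe(right, 1) and face(S) lands elsewhere
begin: (1, 4) facing right
t=1 strafe(right, 1) ⇒ (1, 3) facing right
t=2 face(S) ⇒ (1, 3) facing down
all 81 alternatives checked — unique.

strafe(right, 1), face(S)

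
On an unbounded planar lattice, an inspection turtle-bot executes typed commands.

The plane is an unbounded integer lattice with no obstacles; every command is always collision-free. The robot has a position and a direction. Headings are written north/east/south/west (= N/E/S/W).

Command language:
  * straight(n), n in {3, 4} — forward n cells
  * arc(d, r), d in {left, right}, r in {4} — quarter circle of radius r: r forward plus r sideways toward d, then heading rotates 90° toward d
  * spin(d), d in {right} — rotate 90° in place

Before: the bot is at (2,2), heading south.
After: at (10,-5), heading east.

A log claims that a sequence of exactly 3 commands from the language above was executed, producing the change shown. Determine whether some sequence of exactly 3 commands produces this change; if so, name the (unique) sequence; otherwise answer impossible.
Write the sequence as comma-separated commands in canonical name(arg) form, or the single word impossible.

key: running straight(4) before straight(3) would end elsewhere — order is forced
t0: at (2,2), heading south
step 1 (straight(3)): at (2,-1), heading south
step 2 (arc(left, 4)): at (6,-5), heading east
step 3 (straight(4)): at (10,-5), heading east
uniquely the one of 125 3-step routes that fits.

straight(3), arc(left, 4), straight(4)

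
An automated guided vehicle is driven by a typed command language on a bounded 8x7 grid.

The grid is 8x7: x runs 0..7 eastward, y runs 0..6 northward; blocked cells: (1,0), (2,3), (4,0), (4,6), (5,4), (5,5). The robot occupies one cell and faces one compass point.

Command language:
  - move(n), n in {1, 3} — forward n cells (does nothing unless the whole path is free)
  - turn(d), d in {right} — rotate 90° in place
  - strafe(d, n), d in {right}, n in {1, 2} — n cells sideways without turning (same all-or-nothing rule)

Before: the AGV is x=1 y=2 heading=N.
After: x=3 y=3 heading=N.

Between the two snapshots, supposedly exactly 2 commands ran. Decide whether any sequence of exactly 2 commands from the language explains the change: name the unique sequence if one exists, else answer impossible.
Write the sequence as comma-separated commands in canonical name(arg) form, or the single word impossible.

strafe(right, 2), move(1)

key: heading stays N — no command in the sequence turns
initial: x=1 y=2 heading=N
t=1 strafe(right, 2) ⇒ x=3 y=2 heading=N
t=2 move(1) ⇒ x=3 y=3 heading=N
uniquely the one of 25 2-step routes that fits.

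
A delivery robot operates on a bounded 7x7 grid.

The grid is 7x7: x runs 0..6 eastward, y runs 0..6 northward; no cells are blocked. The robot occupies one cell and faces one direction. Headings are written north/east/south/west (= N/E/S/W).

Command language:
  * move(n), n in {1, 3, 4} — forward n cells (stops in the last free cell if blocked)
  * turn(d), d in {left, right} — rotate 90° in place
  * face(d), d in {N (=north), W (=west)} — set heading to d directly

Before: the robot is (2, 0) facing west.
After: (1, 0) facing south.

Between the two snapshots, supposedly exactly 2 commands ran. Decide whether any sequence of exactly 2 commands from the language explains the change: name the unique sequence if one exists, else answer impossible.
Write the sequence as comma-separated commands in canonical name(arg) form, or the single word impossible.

key: order matters: swapping move(1) and turn(left) lands elsewhere
begin: (2, 0) facing west
t=1 move(1) ⇒ (1, 0) facing west
t=2 turn(left) ⇒ (1, 0) facing south
uniquely the one of 49 2-step routes that fits.

move(1), turn(left)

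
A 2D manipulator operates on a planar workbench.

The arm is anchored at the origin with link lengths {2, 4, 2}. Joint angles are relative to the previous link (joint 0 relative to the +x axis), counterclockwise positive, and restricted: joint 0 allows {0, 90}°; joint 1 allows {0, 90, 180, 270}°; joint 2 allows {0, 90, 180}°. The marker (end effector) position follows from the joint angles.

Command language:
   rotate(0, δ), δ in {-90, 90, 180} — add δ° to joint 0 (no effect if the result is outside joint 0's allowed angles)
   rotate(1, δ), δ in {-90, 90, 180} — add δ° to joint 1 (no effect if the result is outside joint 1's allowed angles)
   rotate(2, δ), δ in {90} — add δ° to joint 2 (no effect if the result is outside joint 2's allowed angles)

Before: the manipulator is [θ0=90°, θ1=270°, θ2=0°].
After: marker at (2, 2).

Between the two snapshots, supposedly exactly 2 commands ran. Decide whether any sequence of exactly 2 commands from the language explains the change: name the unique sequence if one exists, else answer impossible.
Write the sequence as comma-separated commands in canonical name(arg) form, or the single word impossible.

rotate(2, 90), rotate(2, 90)

initial: [θ0=90°, θ1=270°, θ2=0°]
step 1 (rotate(2, 90)): [θ0=90°, θ1=270°, θ2=90°]
step 2 (rotate(2, 90)): [θ0=90°, θ1=270°, θ2=180°]
no other 2-command option fits: unique.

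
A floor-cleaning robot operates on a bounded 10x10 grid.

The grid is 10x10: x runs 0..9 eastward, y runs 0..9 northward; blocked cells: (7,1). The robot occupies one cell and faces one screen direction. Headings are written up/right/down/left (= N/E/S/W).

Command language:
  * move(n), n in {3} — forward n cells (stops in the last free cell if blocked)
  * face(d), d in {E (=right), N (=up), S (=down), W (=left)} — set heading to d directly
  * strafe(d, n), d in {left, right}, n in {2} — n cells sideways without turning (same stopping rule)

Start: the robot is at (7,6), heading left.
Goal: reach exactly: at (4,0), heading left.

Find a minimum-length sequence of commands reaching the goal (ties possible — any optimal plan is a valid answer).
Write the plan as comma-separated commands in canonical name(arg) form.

initial: at (7,6), heading left
1. strafe(left, 2) → at (7,4), heading left
2. strafe(left, 2) → at (7,2), heading left
3. move(3) → at (4,2), heading left
4. strafe(left, 2) → at (4,0), heading left
shorter routes all fall short; 4 is best.

strafe(left, 2), strafe(left, 2), move(3), strafe(left, 2)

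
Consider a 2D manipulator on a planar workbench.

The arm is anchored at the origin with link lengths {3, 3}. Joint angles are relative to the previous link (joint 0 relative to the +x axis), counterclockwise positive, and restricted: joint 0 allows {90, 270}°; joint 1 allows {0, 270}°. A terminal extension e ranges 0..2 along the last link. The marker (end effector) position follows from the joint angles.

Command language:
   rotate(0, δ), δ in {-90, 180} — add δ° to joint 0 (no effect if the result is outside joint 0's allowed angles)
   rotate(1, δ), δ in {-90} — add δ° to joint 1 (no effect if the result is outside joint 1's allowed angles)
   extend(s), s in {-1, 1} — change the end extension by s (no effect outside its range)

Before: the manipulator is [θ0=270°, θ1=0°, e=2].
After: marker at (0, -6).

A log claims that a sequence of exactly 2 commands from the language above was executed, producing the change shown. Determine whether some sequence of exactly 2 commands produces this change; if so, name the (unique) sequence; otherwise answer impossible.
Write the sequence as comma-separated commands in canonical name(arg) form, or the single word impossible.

begin: [θ0=270°, θ1=0°, e=2]
step 1 (extend(-1)): [θ0=270°, θ1=0°, e=1]
step 2 (extend(-1)): [θ0=270°, θ1=0°, e=0]
no rival 2-sequence matches.

extend(-1), extend(-1)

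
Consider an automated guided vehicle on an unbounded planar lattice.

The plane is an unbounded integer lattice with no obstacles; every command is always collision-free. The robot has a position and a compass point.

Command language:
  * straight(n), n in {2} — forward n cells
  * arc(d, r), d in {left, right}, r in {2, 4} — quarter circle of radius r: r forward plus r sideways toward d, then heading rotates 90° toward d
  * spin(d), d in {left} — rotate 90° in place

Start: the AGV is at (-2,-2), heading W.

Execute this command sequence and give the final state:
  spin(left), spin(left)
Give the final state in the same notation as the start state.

initial: at (-2,-2), heading W
t=1 spin(left) ⇒ at (-2,-2), heading S
t=2 spin(left) ⇒ at (-2,-2), heading E

at (-2,-2), heading E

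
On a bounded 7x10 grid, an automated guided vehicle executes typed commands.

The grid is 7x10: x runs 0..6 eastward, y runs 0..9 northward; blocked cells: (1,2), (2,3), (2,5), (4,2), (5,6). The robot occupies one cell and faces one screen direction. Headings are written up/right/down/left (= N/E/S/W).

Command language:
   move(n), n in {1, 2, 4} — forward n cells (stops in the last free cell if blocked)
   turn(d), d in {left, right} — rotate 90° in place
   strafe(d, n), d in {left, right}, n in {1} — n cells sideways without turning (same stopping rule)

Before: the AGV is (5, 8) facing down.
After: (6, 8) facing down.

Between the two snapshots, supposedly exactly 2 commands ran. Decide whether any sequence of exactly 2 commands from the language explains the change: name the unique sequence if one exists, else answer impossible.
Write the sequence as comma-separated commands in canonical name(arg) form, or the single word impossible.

strafe(left, 1), strafe(left, 1)

key: heading stays S — no command in the sequence turns
initial: (5, 8) facing down
[1] after strafe(left, 1): (6, 8) facing down
[2] after strafe(left, 1): (6, 8) facing down
no other 2-command option fits: unique.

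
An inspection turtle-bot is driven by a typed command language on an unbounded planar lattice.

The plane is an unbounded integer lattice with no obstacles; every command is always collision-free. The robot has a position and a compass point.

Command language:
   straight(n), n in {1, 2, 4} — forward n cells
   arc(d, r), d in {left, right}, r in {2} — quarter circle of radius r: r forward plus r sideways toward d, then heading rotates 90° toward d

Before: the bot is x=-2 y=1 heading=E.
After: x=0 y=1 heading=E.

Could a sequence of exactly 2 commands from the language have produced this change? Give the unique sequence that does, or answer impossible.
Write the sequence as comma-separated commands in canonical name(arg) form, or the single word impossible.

straight(1), straight(1)

key: still facing E at the end — nothing in the sequence rotates
from: x=-2 y=1 heading=E
step 1 (straight(1)): x=-1 y=1 heading=E
step 2 (straight(1)): x=0 y=1 heading=E
no other 2-command option fits: unique.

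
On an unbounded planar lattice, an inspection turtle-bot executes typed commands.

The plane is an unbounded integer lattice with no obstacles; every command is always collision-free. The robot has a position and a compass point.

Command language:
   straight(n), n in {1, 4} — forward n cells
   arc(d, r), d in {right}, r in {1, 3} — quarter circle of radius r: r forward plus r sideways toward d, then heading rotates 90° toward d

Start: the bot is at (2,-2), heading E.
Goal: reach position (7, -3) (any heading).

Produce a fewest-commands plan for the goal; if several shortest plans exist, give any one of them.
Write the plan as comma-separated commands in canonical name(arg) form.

begin: at (2,-2), heading E
[1] after straight(4): at (6,-2), heading E
[2] after arc(right, 1): at (7,-3), heading S
minimal: 2 command(s), checked below 2.

straight(4), arc(right, 1)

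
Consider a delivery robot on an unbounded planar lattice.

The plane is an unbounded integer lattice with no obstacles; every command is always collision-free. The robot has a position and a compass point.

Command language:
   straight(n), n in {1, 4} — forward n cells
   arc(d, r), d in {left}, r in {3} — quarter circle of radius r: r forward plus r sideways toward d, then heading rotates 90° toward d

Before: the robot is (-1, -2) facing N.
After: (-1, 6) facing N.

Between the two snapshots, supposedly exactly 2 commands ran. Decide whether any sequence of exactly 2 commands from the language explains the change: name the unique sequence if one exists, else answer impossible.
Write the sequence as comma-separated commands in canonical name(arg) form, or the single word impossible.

key: heading stays N — no command in the sequence turns
begin: (-1, -2) facing N
t=1 straight(4) ⇒ (-1, 2) facing N
t=2 straight(4) ⇒ (-1, 6) facing N
all 9 alternatives checked — unique.

straight(4), straight(4)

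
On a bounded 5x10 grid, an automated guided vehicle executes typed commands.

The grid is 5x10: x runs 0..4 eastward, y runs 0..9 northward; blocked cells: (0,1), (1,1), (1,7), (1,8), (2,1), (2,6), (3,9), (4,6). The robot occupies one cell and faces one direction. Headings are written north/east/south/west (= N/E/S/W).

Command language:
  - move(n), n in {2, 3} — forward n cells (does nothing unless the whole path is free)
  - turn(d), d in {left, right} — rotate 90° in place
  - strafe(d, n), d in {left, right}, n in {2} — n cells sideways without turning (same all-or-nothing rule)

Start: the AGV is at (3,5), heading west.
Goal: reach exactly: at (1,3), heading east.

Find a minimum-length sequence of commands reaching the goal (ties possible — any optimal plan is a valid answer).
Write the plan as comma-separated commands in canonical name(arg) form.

initial: at (3,5), heading west
step 1 (turn(left)): at (3,5), heading south
step 2 (move(2)): at (3,3), heading south
step 3 (strafe(right, 2)): at (1,3), heading south
step 4 (turn(left)): at (1,3), heading east
no 3-step plan works, so 4 is optimal.

turn(left), move(2), strafe(right, 2), turn(left)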